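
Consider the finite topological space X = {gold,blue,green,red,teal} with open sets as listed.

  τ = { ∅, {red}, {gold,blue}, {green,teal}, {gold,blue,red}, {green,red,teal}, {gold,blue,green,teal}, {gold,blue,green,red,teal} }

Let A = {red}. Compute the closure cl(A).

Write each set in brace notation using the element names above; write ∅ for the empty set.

cl via duality: int({gold,blue,green,teal}) = {gold,blue,green,teal}, so X∖{gold,blue,green,teal} = {red}

{red}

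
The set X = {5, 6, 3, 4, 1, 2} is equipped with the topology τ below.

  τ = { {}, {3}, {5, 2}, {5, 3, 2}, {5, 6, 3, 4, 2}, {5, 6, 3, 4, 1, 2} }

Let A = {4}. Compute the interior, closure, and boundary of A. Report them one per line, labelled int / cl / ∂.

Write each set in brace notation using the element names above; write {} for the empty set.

int(A) = {}
cl(A)  = {6, 4, 1}
∂A     = {6, 4, 1}

open subsets of A: {}; so int(A) = {}
closure: X∖int(X∖A) = X∖{5, 3, 2} = {6, 4, 1}
∂A = {6, 4, 1} minus {} = {6, 4, 1}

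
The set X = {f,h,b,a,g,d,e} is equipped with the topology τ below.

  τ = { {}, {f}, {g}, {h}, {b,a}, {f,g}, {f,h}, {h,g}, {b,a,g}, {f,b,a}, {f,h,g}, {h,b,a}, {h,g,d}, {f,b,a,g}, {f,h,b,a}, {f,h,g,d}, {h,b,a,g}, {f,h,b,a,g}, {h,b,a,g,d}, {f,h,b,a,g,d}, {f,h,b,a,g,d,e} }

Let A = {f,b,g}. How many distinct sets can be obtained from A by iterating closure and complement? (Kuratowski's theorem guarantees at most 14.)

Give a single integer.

10

cl via duality: int({h,a,d,e}) = {h}, so X∖{h} = {f,b,a,g,d,e}
Write k for closure, c for complement:
  1. A     = {f,b,g}
  2. kA    = {f,b,a,g,d,e}
  3. cA    = {h,a,d,e}
  4. ckA   = {h}
  5. kcA   = {h,b,a,d,e}
  6. kckA  = {h,d,e}
  7. ckcA  = {f,g}
  8. ckckA = {f,b,a,g}
  9. kckcA = {f,g,d,e}
  10. ckckcA = {h,b,a}
applying k or c yields no new set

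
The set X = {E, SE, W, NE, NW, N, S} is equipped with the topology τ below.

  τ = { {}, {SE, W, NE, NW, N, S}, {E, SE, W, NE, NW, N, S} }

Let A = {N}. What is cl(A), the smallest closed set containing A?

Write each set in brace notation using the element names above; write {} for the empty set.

cl via duality: int({E, SE, W, NE, NW, S}) = {}, so X∖{} = {E, SE, W, NE, NW, N, S}

{E, SE, W, NE, NW, N, S}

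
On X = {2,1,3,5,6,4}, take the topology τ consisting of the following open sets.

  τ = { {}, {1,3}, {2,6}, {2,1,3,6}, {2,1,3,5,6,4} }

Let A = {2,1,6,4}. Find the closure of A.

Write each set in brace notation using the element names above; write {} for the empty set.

{2,1,3,5,6,4}

cl via duality: int({3,5}) = {}, so X∖{} = {2,1,3,5,6,4}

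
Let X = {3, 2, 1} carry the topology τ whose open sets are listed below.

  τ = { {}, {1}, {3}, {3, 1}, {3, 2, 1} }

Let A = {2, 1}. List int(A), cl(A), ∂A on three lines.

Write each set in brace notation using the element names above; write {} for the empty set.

opens ⊆ A: {}, {1}; union → int = {1}
complement {3}; its interior {3}; cl(A) = X∖{3} = {2, 1}
boundary = {2, 1} ∖ {1} = {2}

int(A) = {1}
cl(A)  = {2, 1}
∂A     = {2}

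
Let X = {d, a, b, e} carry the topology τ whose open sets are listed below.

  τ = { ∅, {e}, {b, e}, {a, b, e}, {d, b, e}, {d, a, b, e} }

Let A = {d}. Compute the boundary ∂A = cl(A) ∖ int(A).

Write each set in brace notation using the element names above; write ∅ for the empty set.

U open, U⊆A: ∅. int(A) = ⋃ = ∅
X∖A={a, b, e}, int(X∖A)={a, b, e}, hence cl(A)={d}
∂A: remove int from cl → {d}

{d}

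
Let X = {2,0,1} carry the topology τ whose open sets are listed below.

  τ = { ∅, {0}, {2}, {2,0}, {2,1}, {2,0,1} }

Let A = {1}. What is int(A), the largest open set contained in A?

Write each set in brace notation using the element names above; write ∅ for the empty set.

∅

interior: largest open inside A is ∅ (from ∅)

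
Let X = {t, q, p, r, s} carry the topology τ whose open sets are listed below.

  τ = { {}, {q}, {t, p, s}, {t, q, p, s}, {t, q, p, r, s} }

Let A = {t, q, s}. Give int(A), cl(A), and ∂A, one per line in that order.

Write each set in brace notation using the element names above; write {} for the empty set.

int(A) = {q}
cl(A)  = {t, q, p, r, s}
∂A     = {t, p, r, s}

interior: largest open inside A is {q} (from {}, {q})
cl via duality: int({p, r}) = {}, so X∖{} = {t, q, p, r, s}
cl∖int = {t, p, r, s}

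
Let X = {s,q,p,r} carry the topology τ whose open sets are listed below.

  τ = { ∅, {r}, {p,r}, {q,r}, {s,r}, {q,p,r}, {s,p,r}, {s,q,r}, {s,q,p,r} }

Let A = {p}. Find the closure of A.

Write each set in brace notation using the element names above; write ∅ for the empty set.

complement {s,q,r}; its interior {s,q,r}; cl(A) = X∖{s,q,r} = {p}

{p}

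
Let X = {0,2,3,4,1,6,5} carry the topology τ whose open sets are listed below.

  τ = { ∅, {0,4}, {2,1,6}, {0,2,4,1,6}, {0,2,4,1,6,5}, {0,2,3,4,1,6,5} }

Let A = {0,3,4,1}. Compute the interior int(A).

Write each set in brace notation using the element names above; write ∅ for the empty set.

open subsets of A: ∅, {0,4}; so int(A) = {0,4}

{0,4}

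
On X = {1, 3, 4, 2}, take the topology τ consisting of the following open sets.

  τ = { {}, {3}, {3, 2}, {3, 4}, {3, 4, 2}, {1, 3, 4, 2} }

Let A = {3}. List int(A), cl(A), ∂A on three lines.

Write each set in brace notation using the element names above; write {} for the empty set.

int(A) = {3}
cl(A)  = {1, 3, 4, 2}
∂A     = {1, 4, 2}

opens ⊆ A: {}, {3}; union → int = {3}
complement {1, 4, 2}; its interior {}; cl(A) = X∖{} = {1, 3, 4, 2}
boundary = {1, 3, 4, 2} ∖ {3} = {1, 4, 2}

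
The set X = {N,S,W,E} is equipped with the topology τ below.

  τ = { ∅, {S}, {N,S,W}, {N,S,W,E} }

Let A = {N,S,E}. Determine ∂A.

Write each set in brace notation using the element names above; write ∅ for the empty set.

{N,W,E}

interior: largest open inside A is {S} (from ∅, {S})
cl via duality: int({W}) = ∅, so X∖∅ = {N,S,W,E}
cl∖int = {N,W,E}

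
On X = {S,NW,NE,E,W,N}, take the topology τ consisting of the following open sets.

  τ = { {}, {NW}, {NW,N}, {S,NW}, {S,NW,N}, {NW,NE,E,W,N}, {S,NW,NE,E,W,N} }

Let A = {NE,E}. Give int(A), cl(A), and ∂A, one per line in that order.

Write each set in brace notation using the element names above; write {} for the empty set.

int(A) = {}
cl(A)  = {NE,E,W}
∂A     = {NE,E,W}

U open, U⊆A: {}. int(A) = ⋃ = {}
X∖A={S,NW,W,N}, int(X∖A)={S,NW,N}, hence cl(A)={NE,E,W}
∂A: remove int from cl → {NE,E,W}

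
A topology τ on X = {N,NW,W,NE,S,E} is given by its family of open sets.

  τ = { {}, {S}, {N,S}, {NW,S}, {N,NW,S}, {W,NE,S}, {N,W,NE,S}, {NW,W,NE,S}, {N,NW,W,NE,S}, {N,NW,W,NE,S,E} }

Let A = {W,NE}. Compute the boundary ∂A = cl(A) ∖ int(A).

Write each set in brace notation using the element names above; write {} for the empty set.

opens ⊆ A: {}; union → int = {}
complement {N,NW,S,E}; its interior {N,NW,S}; cl(A) = X∖{N,NW,S} = {W,NE,E}
boundary = {W,NE,E} ∖ {} = {W,NE,E}

{W,NE,E}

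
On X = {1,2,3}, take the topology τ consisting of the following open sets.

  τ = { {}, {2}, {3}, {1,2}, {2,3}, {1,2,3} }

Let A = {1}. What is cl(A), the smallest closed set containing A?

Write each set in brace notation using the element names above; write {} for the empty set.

X∖A={2,3}, int(X∖A)={2,3}, hence cl(A)={1}

{1}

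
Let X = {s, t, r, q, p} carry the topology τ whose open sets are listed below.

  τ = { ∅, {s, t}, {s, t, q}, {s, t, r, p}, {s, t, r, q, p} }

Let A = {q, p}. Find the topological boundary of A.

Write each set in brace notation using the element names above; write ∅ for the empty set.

open subsets of A: ∅; so int(A) = ∅
closure: X∖int(X∖A) = X∖{s, t} = {r, q, p}
∂A = {r, q, p} minus ∅ = {r, q, p}

{r, q, p}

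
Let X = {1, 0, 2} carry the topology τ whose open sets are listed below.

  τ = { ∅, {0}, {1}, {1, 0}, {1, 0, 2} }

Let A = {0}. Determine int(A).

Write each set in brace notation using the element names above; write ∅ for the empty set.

opens ⊆ A: ∅, {0}; union → int = {0}

{0}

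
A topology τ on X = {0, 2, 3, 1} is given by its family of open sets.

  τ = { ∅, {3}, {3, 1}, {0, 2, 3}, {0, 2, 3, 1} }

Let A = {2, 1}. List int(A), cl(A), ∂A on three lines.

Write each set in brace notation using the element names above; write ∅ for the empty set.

open subsets of A: ∅; so int(A) = ∅
closure: X∖int(X∖A) = X∖{3} = {0, 2, 1}
∂A = {0, 2, 1} minus ∅ = {0, 2, 1}

int(A) = ∅
cl(A)  = {0, 2, 1}
∂A     = {0, 2, 1}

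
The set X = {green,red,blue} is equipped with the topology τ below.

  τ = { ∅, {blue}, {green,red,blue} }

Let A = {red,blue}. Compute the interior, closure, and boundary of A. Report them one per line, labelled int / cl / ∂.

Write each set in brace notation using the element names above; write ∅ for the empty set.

interior: largest open inside A is {blue} (from ∅, {blue})
cl via duality: int({green}) = ∅, so X∖∅ = {green,red,blue}
cl∖int = {green,red}

int(A) = {blue}
cl(A)  = {green,red,blue}
∂A     = {green,red}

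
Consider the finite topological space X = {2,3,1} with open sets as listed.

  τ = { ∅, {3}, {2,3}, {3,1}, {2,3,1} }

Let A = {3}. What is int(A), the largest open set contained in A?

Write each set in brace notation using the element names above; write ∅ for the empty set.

open subsets of A: ∅, {3}; so int(A) = {3}

{3}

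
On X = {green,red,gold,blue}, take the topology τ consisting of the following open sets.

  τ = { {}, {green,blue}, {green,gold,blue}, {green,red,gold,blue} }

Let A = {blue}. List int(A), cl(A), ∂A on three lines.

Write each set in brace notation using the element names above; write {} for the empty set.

opens ⊆ A: {}; union → int = {}
complement {green,red,gold}; its interior {}; cl(A) = X∖{} = {green,red,gold,blue}
boundary = {green,red,gold,blue} ∖ {} = {green,red,gold,blue}

int(A) = {}
cl(A)  = {green,red,gold,blue}
∂A     = {green,red,gold,blue}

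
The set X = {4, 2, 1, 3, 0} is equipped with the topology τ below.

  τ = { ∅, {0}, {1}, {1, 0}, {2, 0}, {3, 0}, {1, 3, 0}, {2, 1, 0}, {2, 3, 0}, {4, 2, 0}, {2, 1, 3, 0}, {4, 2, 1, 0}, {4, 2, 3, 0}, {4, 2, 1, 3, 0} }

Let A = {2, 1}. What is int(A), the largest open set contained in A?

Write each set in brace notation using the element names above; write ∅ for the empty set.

{1}

opens ⊆ A: ∅, {1}; union → int = {1}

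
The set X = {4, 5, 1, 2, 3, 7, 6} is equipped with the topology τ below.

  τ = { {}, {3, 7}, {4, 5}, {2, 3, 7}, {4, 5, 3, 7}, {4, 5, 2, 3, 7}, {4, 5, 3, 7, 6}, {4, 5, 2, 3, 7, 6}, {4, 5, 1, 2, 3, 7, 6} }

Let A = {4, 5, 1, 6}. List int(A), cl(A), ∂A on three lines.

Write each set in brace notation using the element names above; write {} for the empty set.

int(A) = {4, 5}
cl(A)  = {4, 5, 1, 6}
∂A     = {1, 6}

U open, U⊆A: {}, {4, 5}. int(A) = ⋃ = {4, 5}
X∖A={2, 3, 7}, int(X∖A)={2, 3, 7}, hence cl(A)={4, 5, 1, 6}
∂A: remove int from cl → {1, 6}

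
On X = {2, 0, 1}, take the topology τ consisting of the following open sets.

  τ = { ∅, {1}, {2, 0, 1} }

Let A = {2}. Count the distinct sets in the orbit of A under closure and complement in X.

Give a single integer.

closure: X∖int(X∖A) = X∖{1} = {2, 0}
Let k=closure and c=complement:
  1. A     = {2}
  2. kA    = {2, 0}
  3. cA    = {0, 1}
  4. ckA   = {1}
  5. kcA   = {2, 0, 1}
  6. ckcA  = ∅
— saturated at 6

6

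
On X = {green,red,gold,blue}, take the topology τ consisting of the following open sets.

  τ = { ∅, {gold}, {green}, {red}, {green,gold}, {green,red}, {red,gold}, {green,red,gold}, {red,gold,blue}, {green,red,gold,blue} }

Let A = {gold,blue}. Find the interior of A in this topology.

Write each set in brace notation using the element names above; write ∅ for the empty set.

U open, U⊆A: ∅, {gold}. int(A) = ⋃ = {gold}

{gold}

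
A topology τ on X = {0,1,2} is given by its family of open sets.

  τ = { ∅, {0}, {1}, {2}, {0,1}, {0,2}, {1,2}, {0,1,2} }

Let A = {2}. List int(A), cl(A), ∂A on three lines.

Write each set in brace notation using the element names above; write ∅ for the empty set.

int(A) = {2}
cl(A)  = {2}
∂A     = ∅

opens ⊆ A: ∅, {2}; union → int = {2}
complement {0,1}; its interior {0,1}; cl(A) = X∖{0,1} = {2}
boundary = {2} ∖ {2} = ∅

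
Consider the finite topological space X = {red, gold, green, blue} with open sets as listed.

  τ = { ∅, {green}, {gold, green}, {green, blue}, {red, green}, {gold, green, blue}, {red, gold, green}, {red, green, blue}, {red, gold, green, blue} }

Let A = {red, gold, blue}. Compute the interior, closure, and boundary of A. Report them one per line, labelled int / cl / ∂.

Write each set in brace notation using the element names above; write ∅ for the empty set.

int(A) = ∅
cl(A)  = {red, gold, blue}
∂A     = {red, gold, blue}

open subsets of A: ∅; so int(A) = ∅
closure: X∖int(X∖A) = X∖{green} = {red, gold, blue}
∂A = {red, gold, blue} minus ∅ = {red, gold, blue}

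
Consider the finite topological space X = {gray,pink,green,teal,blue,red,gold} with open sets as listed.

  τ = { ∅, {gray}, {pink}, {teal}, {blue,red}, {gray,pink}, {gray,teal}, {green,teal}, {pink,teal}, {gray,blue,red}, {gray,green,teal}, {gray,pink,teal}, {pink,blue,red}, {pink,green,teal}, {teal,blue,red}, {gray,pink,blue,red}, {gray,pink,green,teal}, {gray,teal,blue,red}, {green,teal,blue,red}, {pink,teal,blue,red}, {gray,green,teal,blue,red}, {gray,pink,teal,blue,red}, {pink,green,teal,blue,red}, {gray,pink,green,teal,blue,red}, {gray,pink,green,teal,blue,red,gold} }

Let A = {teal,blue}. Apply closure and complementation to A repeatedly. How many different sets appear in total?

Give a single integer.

closure: X∖int(X∖A) = X∖{gray,pink} = {green,teal,blue,red,gold}
Let k=closure and c=complement:
  1. A     = {teal,blue}
  2. kA    = {green,teal,blue,red,gold}
  3. cA    = {gray,pink,green,red,gold}
  4. ckA   = {gray,pink}
  5. kcA   = {gray,pink,green,blue,red,gold}
  6. kckA  = {gray,pink,gold}
  7. ckcA  = {teal}
  8. ckckA = {green,teal,blue,red}
  9. kckcA = {green,teal,gold}
  10. ckckcA = {gray,pink,blue,red}
  11. kckckcA = {gray,pink,blue,red,gold}
  12. ckckckcA = {green,teal}
— saturated at 12

12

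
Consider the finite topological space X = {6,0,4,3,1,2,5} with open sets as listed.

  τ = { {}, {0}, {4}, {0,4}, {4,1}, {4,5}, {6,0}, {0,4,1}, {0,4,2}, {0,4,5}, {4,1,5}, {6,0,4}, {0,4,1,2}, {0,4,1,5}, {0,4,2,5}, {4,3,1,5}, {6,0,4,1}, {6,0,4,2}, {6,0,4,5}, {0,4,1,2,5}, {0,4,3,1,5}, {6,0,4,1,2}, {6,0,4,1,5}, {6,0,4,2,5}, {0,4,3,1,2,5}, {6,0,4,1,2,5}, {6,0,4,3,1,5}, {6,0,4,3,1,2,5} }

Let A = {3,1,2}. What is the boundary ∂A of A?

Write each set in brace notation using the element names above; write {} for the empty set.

{3,1,2}

opens ⊆ A: {}; union → int = {}
complement {6,0,4,5}; its interior {6,0,4,5}; cl(A) = X∖{6,0,4,5} = {3,1,2}
boundary = {3,1,2} ∖ {} = {3,1,2}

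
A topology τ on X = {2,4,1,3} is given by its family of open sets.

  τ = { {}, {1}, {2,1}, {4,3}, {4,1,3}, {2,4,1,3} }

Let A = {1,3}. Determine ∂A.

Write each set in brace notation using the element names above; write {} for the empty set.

U open, U⊆A: {}, {1}. int(A) = ⋃ = {1}
X∖A={2,4}, int(X∖A)={}, hence cl(A)={2,4,1,3}
∂A: remove int from cl → {2,4,3}

{2,4,3}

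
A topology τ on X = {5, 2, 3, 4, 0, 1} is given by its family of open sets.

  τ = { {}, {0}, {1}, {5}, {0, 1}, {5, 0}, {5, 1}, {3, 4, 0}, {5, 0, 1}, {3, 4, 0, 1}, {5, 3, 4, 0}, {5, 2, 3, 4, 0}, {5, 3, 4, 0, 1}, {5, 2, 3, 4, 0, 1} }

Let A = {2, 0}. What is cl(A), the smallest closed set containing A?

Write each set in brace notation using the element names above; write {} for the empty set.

{2, 3, 4, 0}

complement {5, 3, 4, 1}; its interior {5, 1}; cl(A) = X∖{5, 1} = {2, 3, 4, 0}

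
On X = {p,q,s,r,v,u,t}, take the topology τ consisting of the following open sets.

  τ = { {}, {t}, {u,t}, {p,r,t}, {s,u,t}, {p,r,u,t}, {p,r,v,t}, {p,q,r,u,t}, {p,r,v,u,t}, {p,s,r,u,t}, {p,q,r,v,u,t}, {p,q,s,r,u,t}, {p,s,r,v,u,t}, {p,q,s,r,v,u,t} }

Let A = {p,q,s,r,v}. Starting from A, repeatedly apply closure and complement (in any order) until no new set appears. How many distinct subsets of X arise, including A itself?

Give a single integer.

4

complement {u,t}; its interior {u,t}; cl(A) = X∖{u,t} = {p,q,s,r,v}
With k = closure, c = complement:
  1. A     = {p,q,s,r,v}
  2. cA    = {u,t}
  3. kcA   = {p,q,s,r,v,u,t}
  4. ckcA  = {}
k, c of each give nothing new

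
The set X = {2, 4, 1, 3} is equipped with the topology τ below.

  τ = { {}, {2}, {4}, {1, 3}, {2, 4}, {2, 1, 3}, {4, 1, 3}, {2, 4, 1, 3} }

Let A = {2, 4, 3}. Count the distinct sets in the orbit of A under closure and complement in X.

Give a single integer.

6

cl via duality: int({1}) = {}, so X∖{} = {2, 4, 1, 3}
Write k for closure, c for complement:
  1. A     = {2, 4, 3}
  2. kA    = {2, 4, 1, 3}
  3. cA    = {1}
  4. ckA   = {}
  5. kcA   = {1, 3}
  6. ckcA  = {2, 4}
applying k or c yields no new set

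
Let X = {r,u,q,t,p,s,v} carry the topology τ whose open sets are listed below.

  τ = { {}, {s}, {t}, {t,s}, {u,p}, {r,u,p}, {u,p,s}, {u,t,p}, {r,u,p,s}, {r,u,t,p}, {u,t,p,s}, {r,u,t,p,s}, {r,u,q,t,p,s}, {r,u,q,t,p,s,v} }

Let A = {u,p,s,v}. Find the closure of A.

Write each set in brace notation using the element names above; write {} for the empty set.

complement {r,q,t}; its interior {t}; cl(A) = X∖{t} = {r,u,q,p,s,v}

{r,u,q,p,s,v}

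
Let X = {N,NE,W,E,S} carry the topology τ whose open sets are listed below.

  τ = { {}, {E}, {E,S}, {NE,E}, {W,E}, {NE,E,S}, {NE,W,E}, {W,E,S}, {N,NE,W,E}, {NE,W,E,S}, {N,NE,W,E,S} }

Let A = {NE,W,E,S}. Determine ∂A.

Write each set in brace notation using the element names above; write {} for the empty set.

{N}

opens ⊆ A: {}, {E}, {E,S}, {NE,E}, {W,E}, {NE,W,E}, {W,E,S}, {NE,E,S}, {NE,W,E,S}; union → int = {NE,W,E,S}
complement {N}; its interior {}; cl(A) = X∖{} = {N,NE,W,E,S}
boundary = {N,NE,W,E,S} ∖ {NE,W,E,S} = {N}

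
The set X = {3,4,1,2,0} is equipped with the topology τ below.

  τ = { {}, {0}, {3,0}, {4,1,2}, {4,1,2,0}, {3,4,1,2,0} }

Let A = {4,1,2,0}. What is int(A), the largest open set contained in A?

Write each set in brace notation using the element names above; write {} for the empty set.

open subsets of A: {}, {0}, {4,1,2}, {4,1,2,0}; so int(A) = {4,1,2,0}

{4,1,2,0}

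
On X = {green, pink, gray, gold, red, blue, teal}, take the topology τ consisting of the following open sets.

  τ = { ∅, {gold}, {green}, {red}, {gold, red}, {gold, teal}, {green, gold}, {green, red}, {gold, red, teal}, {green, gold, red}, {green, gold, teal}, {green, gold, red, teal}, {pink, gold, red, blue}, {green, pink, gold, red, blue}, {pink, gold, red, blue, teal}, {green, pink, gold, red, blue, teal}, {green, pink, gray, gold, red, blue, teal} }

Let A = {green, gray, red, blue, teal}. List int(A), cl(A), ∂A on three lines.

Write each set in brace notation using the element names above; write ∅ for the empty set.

int(A) = {green, red}
cl(A)  = {green, pink, gray, red, blue, teal}
∂A     = {pink, gray, blue, teal}

interior: largest open inside A is {green, red} (from ∅, {green}, {red}, {green, red})
cl via duality: int({pink, gold}) = {gold}, so X∖{gold} = {green, pink, gray, red, blue, teal}
cl∖int = {pink, gray, blue, teal}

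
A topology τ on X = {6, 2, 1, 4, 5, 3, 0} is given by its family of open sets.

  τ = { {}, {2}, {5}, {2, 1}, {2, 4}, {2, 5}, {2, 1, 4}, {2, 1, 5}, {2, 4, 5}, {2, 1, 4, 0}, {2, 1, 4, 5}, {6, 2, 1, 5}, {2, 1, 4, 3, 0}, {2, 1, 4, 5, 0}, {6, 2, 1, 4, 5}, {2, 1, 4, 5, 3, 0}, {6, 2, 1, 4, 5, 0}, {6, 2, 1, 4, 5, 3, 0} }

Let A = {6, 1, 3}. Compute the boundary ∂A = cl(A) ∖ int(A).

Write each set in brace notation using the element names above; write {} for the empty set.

U open, U⊆A: {}. int(A) = ⋃ = {}
X∖A={2, 4, 5, 0}, int(X∖A)={2, 4, 5}, hence cl(A)={6, 1, 3, 0}
∂A: remove int from cl → {6, 1, 3, 0}

{6, 1, 3, 0}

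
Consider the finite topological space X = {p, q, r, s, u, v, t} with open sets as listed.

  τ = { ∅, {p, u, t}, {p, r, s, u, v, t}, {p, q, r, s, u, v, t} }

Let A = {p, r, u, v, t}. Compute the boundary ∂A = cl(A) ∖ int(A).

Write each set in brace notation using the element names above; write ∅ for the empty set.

{q, r, s, v}

open subsets of A: ∅, {p, u, t}; so int(A) = {p, u, t}
closure: X∖int(X∖A) = X∖∅ = {p, q, r, s, u, v, t}
∂A = {p, q, r, s, u, v, t} minus {p, u, t} = {q, r, s, v}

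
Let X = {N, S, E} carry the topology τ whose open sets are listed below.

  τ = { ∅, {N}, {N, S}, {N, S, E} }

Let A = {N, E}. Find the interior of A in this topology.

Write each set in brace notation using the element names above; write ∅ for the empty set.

U open, U⊆A: ∅, {N}. int(A) = ⋃ = {N}

{N}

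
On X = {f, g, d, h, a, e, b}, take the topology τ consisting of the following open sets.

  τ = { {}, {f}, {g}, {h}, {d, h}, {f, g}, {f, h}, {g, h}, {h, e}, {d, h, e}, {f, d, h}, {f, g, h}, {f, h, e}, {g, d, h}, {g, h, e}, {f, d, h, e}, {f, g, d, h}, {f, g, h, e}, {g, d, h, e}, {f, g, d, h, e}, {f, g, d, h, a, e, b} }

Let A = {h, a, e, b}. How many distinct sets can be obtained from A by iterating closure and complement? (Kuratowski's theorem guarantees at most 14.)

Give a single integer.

complement {f, g, d}; its interior {f, g}; cl(A) = X∖{f, g} = {d, h, a, e, b}
With k = closure, c = complement:
  1. A     = {h, a, e, b}
  2. kA    = {d, h, a, e, b}
  3. cA    = {f, g, d}
  4. ckA   = {f, g}
  5. kcA   = {f, g, d, a, b}
  6. kckA  = {f, g, a, b}
  7. ckcA  = {h, e}
  8. ckckA = {d, h, e}
k, c of each give nothing new

8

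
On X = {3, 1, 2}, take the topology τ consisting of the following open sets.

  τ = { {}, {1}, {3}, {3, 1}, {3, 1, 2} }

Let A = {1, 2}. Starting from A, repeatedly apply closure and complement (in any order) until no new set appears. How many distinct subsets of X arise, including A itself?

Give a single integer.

4

closure: X∖int(X∖A) = X∖{3} = {1, 2}
Let k=closure and c=complement:
  1. A     = {1, 2}
  2. cA    = {3}
  3. kcA   = {3, 2}
  4. ckcA  = {1}
— saturated at 4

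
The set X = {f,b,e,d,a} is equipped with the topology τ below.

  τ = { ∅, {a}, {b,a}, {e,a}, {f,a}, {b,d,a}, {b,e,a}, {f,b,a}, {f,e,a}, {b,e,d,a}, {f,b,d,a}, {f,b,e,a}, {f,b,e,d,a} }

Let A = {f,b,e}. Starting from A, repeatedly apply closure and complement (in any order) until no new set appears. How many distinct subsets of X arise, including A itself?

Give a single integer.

X∖A={d,a}, int(X∖A)={a}, hence cl(A)={f,b,e,d}
Orbit (k=closure, c=complement):
  1. A     = {f,b,e}
  2. kA    = {f,b,e,d}
  3. cA    = {d,a}
  4. ckA   = {a}
  5. kcA   = {f,b,e,d,a}
  6. ckcA  = ∅
(closed under both — stop)

6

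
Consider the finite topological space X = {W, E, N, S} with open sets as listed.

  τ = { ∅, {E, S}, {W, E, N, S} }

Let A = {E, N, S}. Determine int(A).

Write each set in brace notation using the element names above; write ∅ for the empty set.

{E, S}

U open, U⊆A: ∅, {E, S}. int(A) = ⋃ = {E, S}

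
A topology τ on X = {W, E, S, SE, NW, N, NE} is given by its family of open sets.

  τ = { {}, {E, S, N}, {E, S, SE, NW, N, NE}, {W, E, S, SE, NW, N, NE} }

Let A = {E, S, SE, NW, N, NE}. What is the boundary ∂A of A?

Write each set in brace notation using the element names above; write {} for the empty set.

{W}

interior: largest open inside A is {E, S, SE, NW, N, NE} (from {}, {E, S, N}, {E, S, SE, NW, N, NE})
cl via duality: int({W}) = {}, so X∖{} = {W, E, S, SE, NW, N, NE}
cl∖int = {W}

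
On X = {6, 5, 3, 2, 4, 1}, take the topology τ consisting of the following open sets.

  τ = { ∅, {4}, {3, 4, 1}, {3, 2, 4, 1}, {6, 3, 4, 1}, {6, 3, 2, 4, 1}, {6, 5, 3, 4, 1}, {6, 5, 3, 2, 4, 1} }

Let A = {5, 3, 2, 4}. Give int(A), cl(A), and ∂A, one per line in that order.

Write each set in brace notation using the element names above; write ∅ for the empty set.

int(A) = {4}
cl(A)  = {6, 5, 3, 2, 4, 1}
∂A     = {6, 5, 3, 2, 1}

open subsets of A: ∅, {4}; so int(A) = {4}
closure: X∖int(X∖A) = X∖∅ = {6, 5, 3, 2, 4, 1}
∂A = {6, 5, 3, 2, 4, 1} minus {4} = {6, 5, 3, 2, 1}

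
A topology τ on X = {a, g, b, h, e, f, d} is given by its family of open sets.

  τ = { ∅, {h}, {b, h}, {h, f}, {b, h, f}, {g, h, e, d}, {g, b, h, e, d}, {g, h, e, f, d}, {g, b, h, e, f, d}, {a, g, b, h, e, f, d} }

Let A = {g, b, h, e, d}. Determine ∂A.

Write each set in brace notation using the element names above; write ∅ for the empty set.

{a, f}

opens ⊆ A: ∅, {h}, {b, h}, {g, h, e, d}, {g, b, h, e, d}; union → int = {g, b, h, e, d}
complement {a, f}; its interior ∅; cl(A) = X∖∅ = {a, g, b, h, e, f, d}
boundary = {a, g, b, h, e, f, d} ∖ {g, b, h, e, d} = {a, f}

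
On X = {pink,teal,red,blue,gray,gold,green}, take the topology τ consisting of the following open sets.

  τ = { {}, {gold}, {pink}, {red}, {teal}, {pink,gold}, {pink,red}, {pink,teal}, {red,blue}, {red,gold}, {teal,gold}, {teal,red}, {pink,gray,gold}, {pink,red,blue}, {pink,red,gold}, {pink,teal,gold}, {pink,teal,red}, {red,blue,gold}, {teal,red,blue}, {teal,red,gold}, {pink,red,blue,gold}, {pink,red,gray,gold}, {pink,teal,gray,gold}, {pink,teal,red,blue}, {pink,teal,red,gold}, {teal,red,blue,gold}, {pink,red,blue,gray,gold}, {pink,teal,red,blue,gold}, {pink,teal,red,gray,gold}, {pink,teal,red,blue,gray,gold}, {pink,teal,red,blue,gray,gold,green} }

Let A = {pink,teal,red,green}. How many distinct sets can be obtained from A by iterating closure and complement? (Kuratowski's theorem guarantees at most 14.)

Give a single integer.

closure: X∖int(X∖A) = X∖{gold} = {pink,teal,red,blue,gray,green}
Let k=closure and c=complement:
  1. A     = {pink,teal,red,green}
  2. kA    = {pink,teal,red,blue,gray,green}
  3. cA    = {blue,gray,gold}
  4. ckA   = {gold}
  5. kcA   = {blue,gray,gold,green}
  6. kckA  = {gray,gold,green}
  7. ckcA  = {pink,teal,red}
  8. ckckA = {pink,teal,red,blue}
— saturated at 8

8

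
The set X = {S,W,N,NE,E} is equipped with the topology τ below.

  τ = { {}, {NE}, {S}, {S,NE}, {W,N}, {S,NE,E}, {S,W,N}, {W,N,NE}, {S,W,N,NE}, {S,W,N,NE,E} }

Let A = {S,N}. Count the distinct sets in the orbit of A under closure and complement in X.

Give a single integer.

X∖A={W,NE,E}, int(X∖A)={NE}, hence cl(A)={S,W,N,E}
Orbit (k=closure, c=complement):
  1. A     = {S,N}
  2. kA    = {S,W,N,E}
  3. cA    = {W,NE,E}
  4. ckA   = {NE}
  5. kcA   = {W,N,NE,E}
  6. kckA  = {NE,E}
  7. ckcA  = {S}
  8. ckckA = {S,W,N}
  9. kckcA = {S,E}
  10. ckckcA = {W,N,NE}
(closed under both — stop)

10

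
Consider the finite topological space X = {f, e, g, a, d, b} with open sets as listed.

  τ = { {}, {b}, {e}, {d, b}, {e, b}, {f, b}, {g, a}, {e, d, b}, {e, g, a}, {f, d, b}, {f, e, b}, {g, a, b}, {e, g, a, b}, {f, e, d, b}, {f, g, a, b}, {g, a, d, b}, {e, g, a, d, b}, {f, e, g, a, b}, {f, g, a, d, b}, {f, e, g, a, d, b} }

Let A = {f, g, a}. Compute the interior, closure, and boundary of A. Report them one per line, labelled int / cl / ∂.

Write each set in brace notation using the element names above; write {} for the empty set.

interior: largest open inside A is {g, a} (from {}, {g, a})
cl via duality: int({e, d, b}) = {e, d, b}, so X∖{e, d, b} = {f, g, a}
cl∖int = {f}

int(A) = {g, a}
cl(A)  = {f, g, a}
∂A     = {f}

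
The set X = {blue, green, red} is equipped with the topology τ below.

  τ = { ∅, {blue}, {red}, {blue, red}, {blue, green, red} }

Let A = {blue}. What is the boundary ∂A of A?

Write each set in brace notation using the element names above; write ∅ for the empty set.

opens ⊆ A: ∅, {blue}; union → int = {blue}
complement {green, red}; its interior {red}; cl(A) = X∖{red} = {blue, green}
boundary = {blue, green} ∖ {blue} = {green}

{green}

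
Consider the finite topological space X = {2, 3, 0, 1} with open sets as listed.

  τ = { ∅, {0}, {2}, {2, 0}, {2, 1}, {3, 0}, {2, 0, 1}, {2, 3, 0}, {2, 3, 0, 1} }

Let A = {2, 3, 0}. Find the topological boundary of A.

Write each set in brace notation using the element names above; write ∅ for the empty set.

opens ⊆ A: ∅, {0}, {2}, {3, 0}, {2, 0}, {2, 3, 0}; union → int = {2, 3, 0}
complement {1}; its interior ∅; cl(A) = X∖∅ = {2, 3, 0, 1}
boundary = {2, 3, 0, 1} ∖ {2, 3, 0} = {1}

{1}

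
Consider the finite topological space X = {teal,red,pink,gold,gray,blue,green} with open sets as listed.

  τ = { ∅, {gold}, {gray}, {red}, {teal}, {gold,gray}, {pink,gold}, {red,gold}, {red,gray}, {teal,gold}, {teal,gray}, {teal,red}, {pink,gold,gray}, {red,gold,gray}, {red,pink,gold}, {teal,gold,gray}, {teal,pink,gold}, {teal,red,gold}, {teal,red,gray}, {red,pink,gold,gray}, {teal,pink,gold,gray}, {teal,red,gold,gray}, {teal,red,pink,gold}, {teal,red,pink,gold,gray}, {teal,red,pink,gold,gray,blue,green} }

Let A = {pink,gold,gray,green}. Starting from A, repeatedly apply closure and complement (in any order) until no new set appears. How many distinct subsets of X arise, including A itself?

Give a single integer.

6

closure: X∖int(X∖A) = X∖{teal,red} = {pink,gold,gray,blue,green}
Let k=closure and c=complement:
  1. A     = {pink,gold,gray,green}
  2. kA    = {pink,gold,gray,blue,green}
  3. cA    = {teal,red,blue}
  4. ckA   = {teal,red}
  5. kcA   = {teal,red,blue,green}
  6. ckcA  = {pink,gold,gray}
— saturated at 6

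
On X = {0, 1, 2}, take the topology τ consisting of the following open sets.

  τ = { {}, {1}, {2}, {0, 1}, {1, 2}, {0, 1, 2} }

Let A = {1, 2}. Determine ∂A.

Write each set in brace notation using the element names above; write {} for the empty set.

interior: largest open inside A is {1, 2} (from {}, {2}, {1}, {1, 2})
cl via duality: int({0}) = {}, so X∖{} = {0, 1, 2}
cl∖int = {0}

{0}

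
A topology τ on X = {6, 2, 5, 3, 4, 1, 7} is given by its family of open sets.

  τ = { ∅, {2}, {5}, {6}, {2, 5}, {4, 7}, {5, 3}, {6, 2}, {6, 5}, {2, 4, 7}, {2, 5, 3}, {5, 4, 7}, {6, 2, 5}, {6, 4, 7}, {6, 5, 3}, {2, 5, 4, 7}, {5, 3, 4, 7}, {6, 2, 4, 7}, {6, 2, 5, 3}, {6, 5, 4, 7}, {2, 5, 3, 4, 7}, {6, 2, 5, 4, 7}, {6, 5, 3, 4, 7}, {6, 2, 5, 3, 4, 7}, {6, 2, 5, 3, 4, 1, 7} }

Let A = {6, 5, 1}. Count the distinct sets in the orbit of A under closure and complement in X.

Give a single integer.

cl via duality: int({2, 3, 4, 7}) = {2, 4, 7}, so X∖{2, 4, 7} = {6, 5, 3, 1}
Write k for closure, c for complement:
  1. A     = {6, 5, 1}
  2. kA    = {6, 5, 3, 1}
  3. cA    = {2, 3, 4, 7}
  4. ckA   = {2, 4, 7}
  5. kcA   = {2, 3, 4, 1, 7}
  6. kckA  = {2, 4, 1, 7}
  7. ckcA  = {6, 5}
  8. ckckA = {6, 5, 3}
applying k or c yields no new set

8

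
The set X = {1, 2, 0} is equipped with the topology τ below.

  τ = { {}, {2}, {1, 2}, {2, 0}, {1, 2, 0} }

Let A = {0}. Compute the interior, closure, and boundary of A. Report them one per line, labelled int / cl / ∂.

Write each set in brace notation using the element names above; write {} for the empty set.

U open, U⊆A: {}. int(A) = ⋃ = {}
X∖A={1, 2}, int(X∖A)={1, 2}, hence cl(A)={0}
∂A: remove int from cl → {0}

int(A) = {}
cl(A)  = {0}
∂A     = {0}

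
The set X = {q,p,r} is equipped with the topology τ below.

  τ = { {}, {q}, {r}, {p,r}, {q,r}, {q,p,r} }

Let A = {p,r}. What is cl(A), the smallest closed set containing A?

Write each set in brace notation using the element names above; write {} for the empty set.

{p,r}

complement {q}; its interior {q}; cl(A) = X∖{q} = {p,r}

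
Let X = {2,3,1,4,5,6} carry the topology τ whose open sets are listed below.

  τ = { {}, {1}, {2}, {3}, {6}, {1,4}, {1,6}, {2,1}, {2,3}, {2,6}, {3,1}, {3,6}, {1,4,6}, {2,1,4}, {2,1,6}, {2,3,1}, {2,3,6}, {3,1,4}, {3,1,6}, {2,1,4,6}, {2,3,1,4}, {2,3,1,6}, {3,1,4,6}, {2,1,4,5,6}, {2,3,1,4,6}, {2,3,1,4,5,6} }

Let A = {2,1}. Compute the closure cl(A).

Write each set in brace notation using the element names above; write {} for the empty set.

{2,1,4,5}

complement {3,4,5,6}; its interior {3,6}; cl(A) = X∖{3,6} = {2,1,4,5}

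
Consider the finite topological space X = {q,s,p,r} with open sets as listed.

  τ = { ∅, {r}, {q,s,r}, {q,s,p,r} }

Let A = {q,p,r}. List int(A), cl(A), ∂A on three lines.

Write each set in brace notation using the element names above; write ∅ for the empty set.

int(A) = {r}
cl(A)  = {q,s,p,r}
∂A     = {q,s,p}

interior: largest open inside A is {r} (from ∅, {r})
cl via duality: int({s}) = ∅, so X∖∅ = {q,s,p,r}
cl∖int = {q,s,p}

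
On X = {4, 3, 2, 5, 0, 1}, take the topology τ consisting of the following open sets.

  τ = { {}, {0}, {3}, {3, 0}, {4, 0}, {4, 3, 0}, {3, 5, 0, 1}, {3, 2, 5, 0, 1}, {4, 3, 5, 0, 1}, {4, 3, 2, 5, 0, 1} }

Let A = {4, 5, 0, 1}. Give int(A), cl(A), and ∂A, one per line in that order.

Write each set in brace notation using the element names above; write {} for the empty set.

interior: largest open inside A is {4, 0} (from {}, {0}, {4, 0})
cl via duality: int({3, 2}) = {3}, so X∖{3} = {4, 2, 5, 0, 1}
cl∖int = {2, 5, 1}

int(A) = {4, 0}
cl(A)  = {4, 2, 5, 0, 1}
∂A     = {2, 5, 1}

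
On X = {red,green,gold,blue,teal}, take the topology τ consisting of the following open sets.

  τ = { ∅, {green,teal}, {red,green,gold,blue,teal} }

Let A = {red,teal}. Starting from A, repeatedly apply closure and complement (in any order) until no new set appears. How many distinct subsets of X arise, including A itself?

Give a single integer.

4

complement {green,gold,blue}; its interior ∅; cl(A) = X∖∅ = {red,green,gold,blue,teal}
With k = closure, c = complement:
  1. A     = {red,teal}
  2. kA    = {red,green,gold,blue,teal}
  3. cA    = {green,gold,blue}
  4. ckA   = ∅
k, c of each give nothing new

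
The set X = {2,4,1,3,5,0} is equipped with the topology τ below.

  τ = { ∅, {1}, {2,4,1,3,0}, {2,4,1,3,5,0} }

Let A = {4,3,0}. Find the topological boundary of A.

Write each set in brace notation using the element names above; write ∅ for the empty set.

opens ⊆ A: ∅; union → int = ∅
complement {2,1,5}; its interior {1}; cl(A) = X∖{1} = {2,4,3,5,0}
boundary = {2,4,3,5,0} ∖ ∅ = {2,4,3,5,0}

{2,4,3,5,0}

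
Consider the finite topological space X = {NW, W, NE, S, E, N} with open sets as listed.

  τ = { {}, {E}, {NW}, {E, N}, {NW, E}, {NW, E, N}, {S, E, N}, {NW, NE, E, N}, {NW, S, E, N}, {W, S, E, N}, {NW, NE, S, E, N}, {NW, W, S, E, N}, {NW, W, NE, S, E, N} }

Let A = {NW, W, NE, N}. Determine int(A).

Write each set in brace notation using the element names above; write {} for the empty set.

opens ⊆ A: {}, {NW}; union → int = {NW}

{NW}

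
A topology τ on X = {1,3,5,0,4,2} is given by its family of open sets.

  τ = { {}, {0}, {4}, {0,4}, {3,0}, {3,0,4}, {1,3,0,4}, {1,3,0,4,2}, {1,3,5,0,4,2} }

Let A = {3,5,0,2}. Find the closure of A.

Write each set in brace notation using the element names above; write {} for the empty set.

complement {1,4}; its interior {4}; cl(A) = X∖{4} = {1,3,5,0,2}

{1,3,5,0,2}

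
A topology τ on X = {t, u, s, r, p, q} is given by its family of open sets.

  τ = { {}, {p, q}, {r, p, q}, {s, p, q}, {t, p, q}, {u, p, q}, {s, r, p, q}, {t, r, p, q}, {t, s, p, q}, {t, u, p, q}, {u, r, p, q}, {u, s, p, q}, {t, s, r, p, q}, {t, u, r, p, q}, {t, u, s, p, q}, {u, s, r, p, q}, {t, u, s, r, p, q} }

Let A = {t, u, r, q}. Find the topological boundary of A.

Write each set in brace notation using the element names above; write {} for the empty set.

{t, u, s, r, p, q}

open subsets of A: {}; so int(A) = {}
closure: X∖int(X∖A) = X∖{} = {t, u, s, r, p, q}
∂A = {t, u, s, r, p, q} minus {} = {t, u, s, r, p, q}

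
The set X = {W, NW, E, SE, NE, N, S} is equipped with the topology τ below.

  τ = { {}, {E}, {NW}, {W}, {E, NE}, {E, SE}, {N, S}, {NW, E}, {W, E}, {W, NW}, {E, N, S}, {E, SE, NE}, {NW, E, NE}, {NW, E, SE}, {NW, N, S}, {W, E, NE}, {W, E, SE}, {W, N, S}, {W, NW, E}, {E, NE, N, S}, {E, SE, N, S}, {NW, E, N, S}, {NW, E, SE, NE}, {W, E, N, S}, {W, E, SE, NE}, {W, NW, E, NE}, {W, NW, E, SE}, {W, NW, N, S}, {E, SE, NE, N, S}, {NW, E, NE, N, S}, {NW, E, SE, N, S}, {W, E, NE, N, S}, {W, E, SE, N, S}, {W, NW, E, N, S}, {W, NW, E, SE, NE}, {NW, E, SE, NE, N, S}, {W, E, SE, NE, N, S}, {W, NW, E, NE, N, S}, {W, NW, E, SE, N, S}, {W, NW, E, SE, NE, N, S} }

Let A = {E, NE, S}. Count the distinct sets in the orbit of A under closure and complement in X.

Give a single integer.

8

cl via duality: int({W, NW, SE, N}) = {W, NW}, so X∖{W, NW} = {E, SE, NE, N, S}
Write k for closure, c for complement:
  1. A     = {E, NE, S}
  2. kA    = {E, SE, NE, N, S}
  3. cA    = {W, NW, SE, N}
  4. ckA   = {W, NW}
  5. kcA   = {W, NW, SE, N, S}
  6. ckcA  = {E, NE}
  7. kckcA = {E, SE, NE}
  8. ckckcA = {W, NW, N, S}
applying k or c yields no new set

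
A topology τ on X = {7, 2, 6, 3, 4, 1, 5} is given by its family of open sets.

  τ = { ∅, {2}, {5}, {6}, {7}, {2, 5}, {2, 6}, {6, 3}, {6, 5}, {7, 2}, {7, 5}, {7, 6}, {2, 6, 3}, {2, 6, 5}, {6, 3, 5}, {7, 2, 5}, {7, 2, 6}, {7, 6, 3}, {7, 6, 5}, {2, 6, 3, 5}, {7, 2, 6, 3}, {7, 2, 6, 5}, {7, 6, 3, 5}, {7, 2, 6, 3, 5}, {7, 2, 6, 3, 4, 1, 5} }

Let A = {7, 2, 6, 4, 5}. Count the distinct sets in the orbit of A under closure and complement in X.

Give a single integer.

complement {3, 1}; its interior ∅; cl(A) = X∖∅ = {7, 2, 6, 3, 4, 1, 5}
With k = closure, c = complement:
  1. A     = {7, 2, 6, 4, 5}
  2. kA    = {7, 2, 6, 3, 4, 1, 5}
  3. cA    = {3, 1}
  4. ckA   = ∅
  5. kcA   = {3, 4, 1}
  6. ckcA  = {7, 2, 6, 5}
k, c of each give nothing new

6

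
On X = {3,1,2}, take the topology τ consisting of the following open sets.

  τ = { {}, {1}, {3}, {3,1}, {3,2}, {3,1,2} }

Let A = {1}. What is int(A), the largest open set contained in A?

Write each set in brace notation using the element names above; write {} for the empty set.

{1}

U open, U⊆A: {}, {1}. int(A) = ⋃ = {1}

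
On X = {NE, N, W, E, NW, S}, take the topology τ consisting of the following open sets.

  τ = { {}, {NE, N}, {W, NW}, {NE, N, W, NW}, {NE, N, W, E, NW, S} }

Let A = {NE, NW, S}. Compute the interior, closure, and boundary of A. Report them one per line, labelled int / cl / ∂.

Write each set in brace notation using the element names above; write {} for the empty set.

int(A) = {}
cl(A)  = {NE, N, W, E, NW, S}
∂A     = {NE, N, W, E, NW, S}

opens ⊆ A: {}; union → int = {}
complement {N, W, E}; its interior {}; cl(A) = X∖{} = {NE, N, W, E, NW, S}
boundary = {NE, N, W, E, NW, S} ∖ {} = {NE, N, W, E, NW, S}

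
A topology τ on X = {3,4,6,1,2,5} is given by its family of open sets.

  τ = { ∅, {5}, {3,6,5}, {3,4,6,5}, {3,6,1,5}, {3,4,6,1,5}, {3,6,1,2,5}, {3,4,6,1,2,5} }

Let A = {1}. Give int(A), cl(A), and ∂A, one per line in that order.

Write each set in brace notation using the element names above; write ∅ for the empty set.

int(A) = ∅
cl(A)  = {1,2}
∂A     = {1,2}

opens ⊆ A: ∅; union → int = ∅
complement {3,4,6,2,5}; its interior {3,4,6,5}; cl(A) = X∖{3,4,6,5} = {1,2}
boundary = {1,2} ∖ ∅ = {1,2}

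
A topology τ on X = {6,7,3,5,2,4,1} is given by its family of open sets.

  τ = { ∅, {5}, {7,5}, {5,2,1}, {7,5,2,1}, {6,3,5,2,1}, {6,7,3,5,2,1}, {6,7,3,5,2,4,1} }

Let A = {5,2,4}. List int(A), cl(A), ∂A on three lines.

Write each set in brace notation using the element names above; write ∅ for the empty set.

U open, U⊆A: ∅, {5}. int(A) = ⋃ = {5}
X∖A={6,7,3,1}, int(X∖A)=∅, hence cl(A)={6,7,3,5,2,4,1}
∂A: remove int from cl → {6,7,3,2,4,1}

int(A) = {5}
cl(A)  = {6,7,3,5,2,4,1}
∂A     = {6,7,3,2,4,1}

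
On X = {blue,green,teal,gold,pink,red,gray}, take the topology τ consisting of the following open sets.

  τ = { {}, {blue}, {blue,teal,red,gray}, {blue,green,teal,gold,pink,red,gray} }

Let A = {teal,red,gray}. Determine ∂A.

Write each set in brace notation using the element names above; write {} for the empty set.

U open, U⊆A: {}. int(A) = ⋃ = {}
X∖A={blue,green,gold,pink}, int(X∖A)={blue}, hence cl(A)={green,teal,gold,pink,red,gray}
∂A: remove int from cl → {green,teal,gold,pink,red,gray}

{green,teal,gold,pink,red,gray}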